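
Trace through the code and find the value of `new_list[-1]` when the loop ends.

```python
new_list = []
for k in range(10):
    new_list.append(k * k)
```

Let's trace through this code step by step.

Initialize: new_list = []
Entering loop: for k in range(10):
After iteration 1: k = 0, new_list = [0]
After iteration 2: k = 1, new_list = [0, 1]
After iteration 3: k = 2, new_list = [0, 1, 4]
After iteration 4: k = 3, new_list = [0, 1, 4, 9]
After iteration 5: k = 4, new_list = [0, 1, 4, 9, 16]
After iteration 6: k = 5, new_list = [0, 1, 4, 9, 16, 25]
After iteration 7: k = 6, new_list = [0, 1, 4, 9, 16, 25, 36]
After iteration 8: k = 7, new_list = [0, 1, 4, 9, 16, 25, 36, 49]
After iteration 9: k = 8, new_list = [0, 1, 4, 9, 16, 25, 36, 49, 64]
After iteration 10: k = 9, new_list = [0, 1, 4, 9, 16, 25, 36, 49, 64, 81]
Loop ends.
new_list[-1] = 81

Final answer: 81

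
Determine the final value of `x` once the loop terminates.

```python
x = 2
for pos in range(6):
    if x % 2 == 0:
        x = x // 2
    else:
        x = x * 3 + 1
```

Let's trace through this code step by step.

Initialize: x = 2
Entering loop: for pos in range(6):
After iteration 1: pos = 0, x = 1
After iteration 2: pos = 1, x = 4
After iteration 3: pos = 2, x = 2
After iteration 4: pos = 3, x = 1
After iteration 5: pos = 4, x = 4
After iteration 6: pos = 5, x = 2
Loop ends.

Final answer: 2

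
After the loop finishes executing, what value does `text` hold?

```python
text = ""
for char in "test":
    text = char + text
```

Let's trace through this code step by step.

Initialize: text = ''
Entering loop: for char in "test":
After iteration 1: char = 't', text = 't'
After iteration 2: char = 'e', text = 'et'
After iteration 3: char = 's', text = 'set'
After iteration 4: char = 't', text = 'tset'
Loop ends.

Final answer: 'tset'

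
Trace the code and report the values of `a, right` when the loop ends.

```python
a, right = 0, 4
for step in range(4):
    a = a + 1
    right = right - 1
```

Let's trace through this code step by step.

Initialize: a = 0
Initialize: right = 4
Entering loop: for step in range(4):
After iteration 1: step = 0, a = 1, right = 3
After iteration 2: step = 1, a = 2, right = 2
After iteration 3: step = 2, a = 3, right = 1
After iteration 4: step = 3, a = 4, right = 0
Loop ends.

Final answer: 4, 0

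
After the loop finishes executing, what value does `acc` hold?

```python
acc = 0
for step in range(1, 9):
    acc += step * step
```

Let's trace through this code step by step.

Initialize: acc = 0
Entering loop: for step in range(1, 9):
After iteration 1: step = 1, acc = 1
After iteration 2: step = 2, acc = 5
After iteration 3: step = 3, acc = 14
After iteration 4: step = 4, acc = 30
After iteration 5: step = 5, acc = 55
After iteration 6: step = 6, acc = 91
After iteration 7: step = 7, acc = 140
After iteration 8: step = 8, acc = 204
Loop ends.

Final answer: 204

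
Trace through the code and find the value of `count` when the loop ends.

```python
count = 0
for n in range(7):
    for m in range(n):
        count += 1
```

Let's trace through this code step by step.

Initialize: count = 0
Entering loop: for n in range(7):
After iteration 1: n = 0, count = 0
After iteration 2: n = 1, count = 1, m = 0
After iteration 3: n = 2, count = 3, m = 1
After iteration 4: n = 3, count = 6, m = 2
After iteration 5: n = 4, count = 10, m = 3
After iteration 6: n = 5, count = 15, m = 4
After iteration 7: n = 6, count = 21, m = 5
Loop ends.

Final answer: 21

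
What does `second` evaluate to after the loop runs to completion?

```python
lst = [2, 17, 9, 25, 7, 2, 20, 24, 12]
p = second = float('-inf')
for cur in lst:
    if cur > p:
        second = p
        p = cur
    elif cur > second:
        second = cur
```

Let's trace through this code step by step.

Initialize: lst = [2, 17, 9, 25, 7, 2, 20, 24, 12]
Initialize: p = -inf
Initialize: second = -inf
Entering loop: for cur in lst:
After iteration 1: cur = 2, p = 2, second = -inf
After iteration 2: cur = 17, p = 17, second = 2
After iteration 3: cur = 9, p = 17, second = 9
After iteration 4: cur = 25, p = 25, second = 17
After iteration 5: cur = 7, p = 25, second = 17
After iteration 6: cur = 2, p = 25, second = 17
After iteration 7: cur = 20, p = 25, second = 20
After iteration 8: cur = 24, p = 25, second = 24
After iteration 9: cur = 12, p = 25, second = 24
Loop ends.

Final answer: 24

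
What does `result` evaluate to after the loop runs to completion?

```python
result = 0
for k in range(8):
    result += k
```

Let's trace through this code step by step.

Initialize: result = 0
Entering loop: for k in range(8):
After iteration 1: k = 0, result = 0
After iteration 2: k = 1, result = 1
After iteration 3: k = 2, result = 3
After iteration 4: k = 3, result = 6
After iteration 5: k = 4, result = 10
After iteration 6: k = 5, result = 15
After iteration 7: k = 6, result = 21
After iteration 8: k = 7, result = 28
Loop ends.

Final answer: 28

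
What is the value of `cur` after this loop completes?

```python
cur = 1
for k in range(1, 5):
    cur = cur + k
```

Let's trace through this code step by step.

Initialize: cur = 1
Entering loop: for k in range(1, 5):
After iteration 1: k = 1, cur = 2
After iteration 2: k = 2, cur = 4
After iteration 3: k = 3, cur = 7
After iteration 4: k = 4, cur = 11
Loop ends.

Final answer: 11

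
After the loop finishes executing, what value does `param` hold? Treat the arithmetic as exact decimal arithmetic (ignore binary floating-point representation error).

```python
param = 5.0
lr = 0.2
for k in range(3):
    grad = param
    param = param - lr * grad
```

Let's trace through this code step by step.

Initialize: param = 5.0
Initialize: lr = 0.2
Entering loop: for k in range(3):
After iteration 1: k = 0, param = 4.0, grad = 5.0
After iteration 2: k = 1, param = 3.2, grad = 4.0
After iteration 3: k = 2, param = 2.56, grad = 3.2
Loop ends.

Final answer: 2.56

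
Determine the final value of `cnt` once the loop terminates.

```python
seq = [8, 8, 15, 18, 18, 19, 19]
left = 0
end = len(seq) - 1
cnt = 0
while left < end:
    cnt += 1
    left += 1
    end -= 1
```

Let's trace through this code step by step.

Initialize: seq = [8, 8, 15, 18, 18, 19, 19]
Initialize: left = 0
Initialize: end = 6
Initialize: cnt = 0
Entering loop: while left < end:
After iteration 1: left = 1, end = 5, cnt = 1
After iteration 2: left = 2, end = 4, cnt = 2
After iteration 3: left = 3, end = 3, cnt = 3
Loop ends.

Final answer: 3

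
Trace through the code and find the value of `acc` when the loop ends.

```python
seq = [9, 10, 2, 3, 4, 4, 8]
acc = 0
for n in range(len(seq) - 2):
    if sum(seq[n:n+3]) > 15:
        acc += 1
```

Let's trace through this code step by step.

Initialize: seq = [9, 10, 2, 3, 4, 4, 8]
Initialize: acc = 0
Entering loop: for n in range(len(seq) - 2):
After iteration 1: n = 0, acc = 1
After iteration 2: n = 1, acc = 1
After iteration 3: n = 2, acc = 1
After iteration 4: n = 3, acc = 1
After iteration 5: n = 4, acc = 2
Loop ends.

Final answer: 2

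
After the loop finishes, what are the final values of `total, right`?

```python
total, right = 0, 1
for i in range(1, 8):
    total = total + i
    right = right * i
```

Let's trace through this code step by step.

Initialize: total = 0
Initialize: right = 1
Entering loop: for i in range(1, 8):
After iteration 1: i = 1, total = 1, right = 1
After iteration 2: i = 2, total = 3, right = 2
After iteration 3: i = 3, total = 6, right = 6
After iteration 4: i = 4, total = 10, right = 24
After iteration 5: i = 5, total = 15, right = 120
After iteration 6: i = 6, total = 21, right = 720
After iteration 7: i = 7, total = 28, right = 5040
Loop ends.

Final answer: 28, 5040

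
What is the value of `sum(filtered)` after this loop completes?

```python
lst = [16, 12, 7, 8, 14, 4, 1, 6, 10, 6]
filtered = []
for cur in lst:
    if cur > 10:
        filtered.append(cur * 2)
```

Let's trace through this code step by step.

Initialize: lst = [16, 12, 7, 8, 14, 4, 1, 6, 10, 6]
Initialize: filtered = []
Entering loop: for cur in lst:
After iteration 1: cur = 16, filtered = [32]
After iteration 2: cur = 12, filtered = [32, 24]
After iteration 3: cur = 7, filtered = [32, 24]
After iteration 4: cur = 8, filtered = [32, 24]
After iteration 5: cur = 14, filtered = [32, 24, 28]
After iteration 6: cur = 4, filtered = [32, 24, 28]
After iteration 7: cur = 1, filtered = [32, 24, 28]
After iteration 8: cur = 6, filtered = [32, 24, 28]
After iteration 9: cur = 10, filtered = [32, 24, 28]
After iteration 10: cur = 6, filtered = [32, 24, 28]
Loop ends.
sum(filtered) = 84

Final answer: 84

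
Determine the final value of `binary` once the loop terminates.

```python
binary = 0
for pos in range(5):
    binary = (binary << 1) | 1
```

Let's trace through this code step by step.

Initialize: binary = 0
Entering loop: for pos in range(5):
After iteration 1: pos = 0, binary = 1
After iteration 2: pos = 1, binary = 3
After iteration 3: pos = 2, binary = 7
After iteration 4: pos = 3, binary = 15
After iteration 5: pos = 4, binary = 31
Loop ends.

Final answer: 31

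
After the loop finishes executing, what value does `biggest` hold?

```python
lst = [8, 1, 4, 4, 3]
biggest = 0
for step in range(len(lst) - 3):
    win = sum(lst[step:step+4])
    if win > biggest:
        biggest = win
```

Let's trace through this code step by step.

Initialize: lst = [8, 1, 4, 4, 3]
Initialize: biggest = 0
Entering loop: for step in range(len(lst) - 3):
After iteration 1: step = 0, biggest = 17, win = 17
After iteration 2: step = 1, biggest = 17, win = 12
Loop ends.

Final answer: 17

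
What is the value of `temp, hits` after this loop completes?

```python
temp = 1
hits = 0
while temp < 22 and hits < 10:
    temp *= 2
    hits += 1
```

Let's trace through this code step by step.

Initialize: temp = 1
Initialize: hits = 0
Entering loop: while temp < 22 and hits < 10:
After iteration 1: temp = 2, hits = 1
After iteration 2: temp = 4, hits = 2
After iteration 3: temp = 8, hits = 3
After iteration 4: temp = 16, hits = 4
After iteration 5: temp = 32, hits = 5
Loop ends.

Final answer: 32, 5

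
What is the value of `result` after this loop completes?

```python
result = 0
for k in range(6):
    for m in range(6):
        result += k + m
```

Let's trace through this code step by step.

Initialize: result = 0
Entering loop: for k in range(6):
After iteration 1: k = 0, result = 15
After iteration 2: k = 1, result = 36
After iteration 3: k = 2, result = 63
After iteration 4: k = 3, result = 96
After iteration 5: k = 4, result = 135
After iteration 6: k = 5, result = 180
Loop ends.

Final answer: 180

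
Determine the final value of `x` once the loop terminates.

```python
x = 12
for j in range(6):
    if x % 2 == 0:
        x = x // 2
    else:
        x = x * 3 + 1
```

Let's trace through this code step by step.

Initialize: x = 12
Entering loop: for j in range(6):
After iteration 1: j = 0, x = 6
After iteration 2: j = 1, x = 3
After iteration 3: j = 2, x = 10
After iteration 4: j = 3, x = 5
After iteration 5: j = 4, x = 16
After iteration 6: j = 5, x = 8
Loop ends.

Final answer: 8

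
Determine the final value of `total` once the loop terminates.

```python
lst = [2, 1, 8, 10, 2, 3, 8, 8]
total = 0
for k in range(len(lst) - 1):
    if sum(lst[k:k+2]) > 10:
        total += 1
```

Let's trace through this code step by step.

Initialize: lst = [2, 1, 8, 10, 2, 3, 8, 8]
Initialize: total = 0
Entering loop: for k in range(len(lst) - 1):
After iteration 1: k = 0, total = 0
After iteration 2: k = 1, total = 0
After iteration 3: k = 2, total = 1
After iteration 4: k = 3, total = 2
After iteration 5: k = 4, total = 2
After iteration 6: k = 5, total = 3
After iteration 7: k = 6, total = 4
Loop ends.

Final answer: 4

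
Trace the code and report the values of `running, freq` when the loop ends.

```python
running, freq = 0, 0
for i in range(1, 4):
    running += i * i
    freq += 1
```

Let's trace through this code step by step.

Initialize: running = 0
Initialize: freq = 0
Entering loop: for i in range(1, 4):
After iteration 1: i = 1, running = 1, freq = 1
After iteration 2: i = 2, running = 5, freq = 2
After iteration 3: i = 3, running = 14, freq = 3
Loop ends.

Final answer: 14, 3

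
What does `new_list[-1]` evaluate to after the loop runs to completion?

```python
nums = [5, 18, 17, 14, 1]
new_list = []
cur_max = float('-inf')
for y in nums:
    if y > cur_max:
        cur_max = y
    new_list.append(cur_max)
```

Let's trace through this code step by step.

Initialize: nums = [5, 18, 17, 14, 1]
Initialize: new_list = []
Initialize: cur_max = -inf
Entering loop: for y in nums:
After iteration 1: y = 5, new_list = [5], cur_max = 5
After iteration 2: y = 18, new_list = [5, 18], cur_max = 18
After iteration 3: y = 17, new_list = [5, 18, 18], cur_max = 18
After iteration 4: y = 14, new_list = [5, 18, 18, 18], cur_max = 18
After iteration 5: y = 1, new_list = [5, 18, 18, 18, 18], cur_max = 18
Loop ends.
new_list[-1] = 18

Final answer: 18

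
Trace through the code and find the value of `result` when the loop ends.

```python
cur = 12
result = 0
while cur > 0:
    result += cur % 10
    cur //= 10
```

Let's trace through this code step by step.

Initialize: cur = 12
Initialize: result = 0
Entering loop: while cur > 0:
After iteration 1: cur = 1, result = 2
After iteration 2: cur = 0, result = 3
Loop ends.

Final answer: 3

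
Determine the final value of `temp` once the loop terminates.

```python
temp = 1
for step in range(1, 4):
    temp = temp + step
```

Let's trace through this code step by step.

Initialize: temp = 1
Entering loop: for step in range(1, 4):
After iteration 1: step = 1, temp = 2
After iteration 2: step = 2, temp = 4
After iteration 3: step = 3, temp = 7
Loop ends.

Final answer: 7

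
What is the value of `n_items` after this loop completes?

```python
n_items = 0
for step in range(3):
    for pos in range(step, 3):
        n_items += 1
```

Let's trace through this code step by step.

Initialize: n_items = 0
Entering loop: for step in range(3):
After iteration 1: step = 0, n_items = 3
After iteration 2: step = 1, n_items = 5
After iteration 3: step = 2, n_items = 6
Loop ends.

Final answer: 6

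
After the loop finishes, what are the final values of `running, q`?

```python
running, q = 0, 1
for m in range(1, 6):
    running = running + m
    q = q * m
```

Let's trace through this code step by step.

Initialize: running = 0
Initialize: q = 1
Entering loop: for m in range(1, 6):
After iteration 1: m = 1, running = 1, q = 1
After iteration 2: m = 2, running = 3, q = 2
After iteration 3: m = 3, running = 6, q = 6
After iteration 4: m = 4, running = 10, q = 24
After iteration 5: m = 5, running = 15, q = 120
Loop ends.

Final answer: 15, 120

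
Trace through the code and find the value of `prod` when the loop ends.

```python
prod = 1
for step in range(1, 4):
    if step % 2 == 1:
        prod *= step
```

Let's trace through this code step by step.

Initialize: prod = 1
Entering loop: for step in range(1, 4):
After iteration 1: step = 1, prod = 1
After iteration 2: step = 2, prod = 1
After iteration 3: step = 3, prod = 3
Loop ends.

Final answer: 3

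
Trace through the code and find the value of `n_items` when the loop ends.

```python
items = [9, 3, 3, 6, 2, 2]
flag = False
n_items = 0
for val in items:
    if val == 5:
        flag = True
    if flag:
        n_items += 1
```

Let's trace through this code step by step.

Initialize: items = [9, 3, 3, 6, 2, 2]
Initialize: flag = False
Initialize: n_items = 0
Entering loop: for val in items:
After iteration 1: val = 9, n_items = 0
After iteration 2: val = 3, n_items = 0
After iteration 3: val = 3, n_items = 0
After iteration 4: val = 6, n_items = 0
After iteration 5: val = 2, n_items = 0
After iteration 6: val = 2, n_items = 0
Loop ends.

Final answer: 0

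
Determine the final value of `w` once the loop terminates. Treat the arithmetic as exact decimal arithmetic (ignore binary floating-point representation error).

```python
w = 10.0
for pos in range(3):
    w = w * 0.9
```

Let's trace through this code step by step.

Initialize: w = 10.0
Entering loop: for pos in range(3):
After iteration 1: pos = 0, w = 9.0
After iteration 2: pos = 1, w = 8.1
After iteration 3: pos = 2, w = 7.29
Loop ends.

Final answer: 7.29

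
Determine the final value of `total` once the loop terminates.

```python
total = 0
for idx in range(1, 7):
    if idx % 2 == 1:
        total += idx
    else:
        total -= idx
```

Let's trace through this code step by step.

Initialize: total = 0
Entering loop: for idx in range(1, 7):
After iteration 1: idx = 1, total = 1
After iteration 2: idx = 2, total = -1
After iteration 3: idx = 3, total = 2
After iteration 4: idx = 4, total = -2
After iteration 5: idx = 5, total = 3
After iteration 6: idx = 6, total = -3
Loop ends.

Final answer: -3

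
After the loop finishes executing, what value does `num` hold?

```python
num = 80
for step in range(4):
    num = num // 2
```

Let's trace through this code step by step.

Initialize: num = 80
Entering loop: for step in range(4):
After iteration 1: step = 0, num = 40
After iteration 2: step = 1, num = 20
After iteration 3: step = 2, num = 10
After iteration 4: step = 3, num = 5
Loop ends.

Final answer: 5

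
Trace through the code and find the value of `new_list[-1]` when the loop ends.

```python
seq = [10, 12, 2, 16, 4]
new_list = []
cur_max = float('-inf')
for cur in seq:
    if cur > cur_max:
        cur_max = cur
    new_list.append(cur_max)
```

Let's trace through this code step by step.

Initialize: seq = [10, 12, 2, 16, 4]
Initialize: new_list = []
Initialize: cur_max = -inf
Entering loop: for cur in seq:
After iteration 1: cur = 10, new_list = [10], cur_max = 10
After iteration 2: cur = 12, new_list = [10, 12], cur_max = 12
After iteration 3: cur = 2, new_list = [10, 12, 12], cur_max = 12
After iteration 4: cur = 16, new_list = [10, 12, 12, 16], cur_max = 16
After iteration 5: cur = 4, new_list = [10, 12, 12, 16, 16], cur_max = 16
Loop ends.
new_list[-1] = 16

Final answer: 16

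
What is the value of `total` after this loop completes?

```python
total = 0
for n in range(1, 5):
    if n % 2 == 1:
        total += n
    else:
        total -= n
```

Let's trace through this code step by step.

Initialize: total = 0
Entering loop: for n in range(1, 5):
After iteration 1: n = 1, total = 1
After iteration 2: n = 2, total = -1
After iteration 3: n = 3, total = 2
After iteration 4: n = 4, total = -2
Loop ends.

Final answer: -2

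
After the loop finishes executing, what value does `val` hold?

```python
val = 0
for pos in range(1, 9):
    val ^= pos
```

Let's trace through this code step by step.

Initialize: val = 0
Entering loop: for pos in range(1, 9):
After iteration 1: pos = 1, val = 1
After iteration 2: pos = 2, val = 3
After iteration 3: pos = 3, val = 0
After iteration 4: pos = 4, val = 4
After iteration 5: pos = 5, val = 1
After iteration 6: pos = 6, val = 7
After iteration 7: pos = 7, val = 0
After iteration 8: pos = 8, val = 8
Loop ends.

Final answer: 8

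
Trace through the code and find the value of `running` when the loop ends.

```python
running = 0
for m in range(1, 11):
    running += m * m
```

Let's trace through this code step by step.

Initialize: running = 0
Entering loop: for m in range(1, 11):
After iteration 1: m = 1, running = 1
After iteration 2: m = 2, running = 5
After iteration 3: m = 3, running = 14
After iteration 4: m = 4, running = 30
After iteration 5: m = 5, running = 55
After iteration 6: m = 6, running = 91
After iteration 7: m = 7, running = 140
After iteration 8: m = 8, running = 204
After iteration 9: m = 9, running = 285
After iteration 10: m = 10, running = 385
Loop ends.

Final answer: 385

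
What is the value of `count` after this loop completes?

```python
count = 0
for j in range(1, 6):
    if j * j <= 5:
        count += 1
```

Let's trace through this code step by step.

Initialize: count = 0
Entering loop: for j in range(1, 6):
After iteration 1: j = 1, count = 1
After iteration 2: j = 2, count = 2
After iteration 3: j = 3, count = 2
After iteration 4: j = 4, count = 2
After iteration 5: j = 5, count = 2
Loop ends.

Final answer: 2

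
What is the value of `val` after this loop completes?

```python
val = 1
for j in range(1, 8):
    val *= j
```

Let's trace through this code step by step.

Initialize: val = 1
Entering loop: for j in range(1, 8):
After iteration 1: j = 1, val = 1
After iteration 2: j = 2, val = 2
After iteration 3: j = 3, val = 6
After iteration 4: j = 4, val = 24
After iteration 5: j = 5, val = 120
After iteration 6: j = 6, val = 720
After iteration 7: j = 7, val = 5040
Loop ends.

Final answer: 5040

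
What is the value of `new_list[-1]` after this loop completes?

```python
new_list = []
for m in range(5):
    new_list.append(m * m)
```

Let's trace through this code step by step.

Initialize: new_list = []
Entering loop: for m in range(5):
After iteration 1: m = 0, new_list = [0]
After iteration 2: m = 1, new_list = [0, 1]
After iteration 3: m = 2, new_list = [0, 1, 4]
After iteration 4: m = 3, new_list = [0, 1, 4, 9]
After iteration 5: m = 4, new_list = [0, 1, 4, 9, 16]
Loop ends.
new_list[-1] = 16

Final answer: 16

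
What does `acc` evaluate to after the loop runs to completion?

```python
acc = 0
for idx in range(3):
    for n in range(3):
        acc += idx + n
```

Let's trace through this code step by step.

Initialize: acc = 0
Entering loop: for idx in range(3):
After iteration 1: idx = 0, acc = 3
After iteration 2: idx = 1, acc = 9
After iteration 3: idx = 2, acc = 18
Loop ends.

Final answer: 18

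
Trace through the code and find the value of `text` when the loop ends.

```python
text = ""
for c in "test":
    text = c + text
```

Let's trace through this code step by step.

Initialize: text = ''
Entering loop: for c in "test":
After iteration 1: c = 't', text = 't'
After iteration 2: c = 'e', text = 'et'
After iteration 3: c = 's', text = 'set'
After iteration 4: c = 't', text = 'tset'
Loop ends.

Final answer: 'tset'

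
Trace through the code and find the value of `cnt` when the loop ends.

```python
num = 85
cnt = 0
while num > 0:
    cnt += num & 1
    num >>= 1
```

Let's trace through this code step by step.

Initialize: num = 85
Initialize: cnt = 0
Entering loop: while num > 0:
After iteration 1: num = 42, cnt = 1
After iteration 2: num = 21, cnt = 1
After iteration 3: num = 10, cnt = 2
After iteration 4: num = 5, cnt = 2
After iteration 5: num = 2, cnt = 3
After iteration 6: num = 1, cnt = 3
After iteration 7: num = 0, cnt = 4
Loop ends.

Final answer: 4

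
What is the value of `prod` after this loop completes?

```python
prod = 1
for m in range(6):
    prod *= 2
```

Let's trace through this code step by step.

Initialize: prod = 1
Entering loop: for m in range(6):
After iteration 1: m = 0, prod = 2
After iteration 2: m = 1, prod = 4
After iteration 3: m = 2, prod = 8
After iteration 4: m = 3, prod = 16
After iteration 5: m = 4, prod = 32
After iteration 6: m = 5, prod = 64
Loop ends.

Final answer: 64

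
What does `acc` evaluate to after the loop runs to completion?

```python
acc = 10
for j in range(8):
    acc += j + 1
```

Let's trace through this code step by step.

Initialize: acc = 10
Entering loop: for j in range(8):
After iteration 1: j = 0, acc = 11
After iteration 2: j = 1, acc = 13
After iteration 3: j = 2, acc = 16
After iteration 4: j = 3, acc = 20
After iteration 5: j = 4, acc = 25
After iteration 6: j = 5, acc = 31
After iteration 7: j = 6, acc = 38
After iteration 8: j = 7, acc = 46
Loop ends.

Final answer: 46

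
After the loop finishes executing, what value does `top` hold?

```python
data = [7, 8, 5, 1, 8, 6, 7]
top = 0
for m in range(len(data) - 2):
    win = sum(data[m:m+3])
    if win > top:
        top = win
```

Let's trace through this code step by step.

Initialize: data = [7, 8, 5, 1, 8, 6, 7]
Initialize: top = 0
Entering loop: for m in range(len(data) - 2):
After iteration 1: m = 0, top = 20, win = 20
After iteration 2: m = 1, top = 20, win = 14
After iteration 3: m = 2, top = 20, win = 14
After iteration 4: m = 3, top = 20, win = 15
After iteration 5: m = 4, top = 21, win = 21
Loop ends.

Final answer: 21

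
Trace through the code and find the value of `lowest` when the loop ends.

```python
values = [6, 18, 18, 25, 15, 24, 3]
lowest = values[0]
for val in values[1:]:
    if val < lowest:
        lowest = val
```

Let's trace through this code step by step.

Initialize: values = [6, 18, 18, 25, 15, 24, 3]
Initialize: lowest = 6
Entering loop: for val in values[1:]:
After iteration 1: val = 18, lowest = 6
After iteration 2: val = 18, lowest = 6
After iteration 3: val = 25, lowest = 6
After iteration 4: val = 15, lowest = 6
After iteration 5: val = 24, lowest = 6
After iteration 6: val = 3, lowest = 3
Loop ends.

Final answer: 3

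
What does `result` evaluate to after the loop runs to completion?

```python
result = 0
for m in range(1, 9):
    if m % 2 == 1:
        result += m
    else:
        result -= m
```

Let's trace through this code step by step.

Initialize: result = 0
Entering loop: for m in range(1, 9):
After iteration 1: m = 1, result = 1
After iteration 2: m = 2, result = -1
After iteration 3: m = 3, result = 2
After iteration 4: m = 4, result = -2
After iteration 5: m = 5, result = 3
After iteration 6: m = 6, result = -3
After iteration 7: m = 7, result = 4
After iteration 8: m = 8, result = -4
Loop ends.

Final answer: -4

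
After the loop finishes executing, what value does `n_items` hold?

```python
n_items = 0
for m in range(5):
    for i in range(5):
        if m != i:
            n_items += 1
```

Let's trace through this code step by step.

Initialize: n_items = 0
Entering loop: for m in range(5):
After iteration 1: m = 0, n_items = 4
After iteration 2: m = 1, n_items = 8
After iteration 3: m = 2, n_items = 12
After iteration 4: m = 3, n_items = 16
After iteration 5: m = 4, n_items = 20
Loop ends.

Final answer: 20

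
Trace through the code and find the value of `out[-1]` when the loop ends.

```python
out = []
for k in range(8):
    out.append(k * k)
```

Let's trace through this code step by step.

Initialize: out = []
Entering loop: for k in range(8):
After iteration 1: k = 0, out = [0]
After iteration 2: k = 1, out = [0, 1]
After iteration 3: k = 2, out = [0, 1, 4]
After iteration 4: k = 3, out = [0, 1, 4, 9]
After iteration 5: k = 4, out = [0, 1, 4, 9, 16]
After iteration 6: k = 5, out = [0, 1, 4, 9, 16, 25]
After iteration 7: k = 6, out = [0, 1, 4, 9, 16, 25, 36]
After iteration 8: k = 7, out = [0, 1, 4, 9, 16, 25, 36, 49]
Loop ends.
out[-1] = 49

Final answer: 49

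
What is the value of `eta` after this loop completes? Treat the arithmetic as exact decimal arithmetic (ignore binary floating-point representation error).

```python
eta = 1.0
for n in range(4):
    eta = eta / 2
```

Let's trace through this code step by step.

Initialize: eta = 1.0
Entering loop: for n in range(4):
After iteration 1: n = 0, eta = 0.5
After iteration 2: n = 1, eta = 0.25
After iteration 3: n = 2, eta = 0.125
After iteration 4: n = 3, eta = 0.0625
Loop ends.

Final answer: 0.0625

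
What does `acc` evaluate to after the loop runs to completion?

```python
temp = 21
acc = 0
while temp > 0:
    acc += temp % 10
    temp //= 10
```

Let's trace through this code step by step.

Initialize: temp = 21
Initialize: acc = 0
Entering loop: while temp > 0:
After iteration 1: temp = 2, acc = 1
After iteration 2: temp = 0, acc = 3
Loop ends.

Final answer: 3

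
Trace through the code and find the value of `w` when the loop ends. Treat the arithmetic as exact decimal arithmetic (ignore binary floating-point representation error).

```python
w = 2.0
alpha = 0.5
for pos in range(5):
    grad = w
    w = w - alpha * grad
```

Let's trace through this code step by step.

Initialize: w = 2.0
Initialize: alpha = 0.5
Entering loop: for pos in range(5):
After iteration 1: pos = 0, w = 1.0, grad = 2.0
After iteration 2: pos = 1, w = 0.5, grad = 1.0
After iteration 3: pos = 2, w = 0.25, grad = 0.5
After iteration 4: pos = 3, w = 0.125, grad = 0.25
After iteration 5: pos = 4, w = 0.0625, grad = 0.125
Loop ends.

Final answer: 0.0625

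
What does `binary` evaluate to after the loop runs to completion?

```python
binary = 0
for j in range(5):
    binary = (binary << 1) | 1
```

Let's trace through this code step by step.

Initialize: binary = 0
Entering loop: for j in range(5):
After iteration 1: j = 0, binary = 1
After iteration 2: j = 1, binary = 3
After iteration 3: j = 2, binary = 7
After iteration 4: j = 3, binary = 15
After iteration 5: j = 4, binary = 31
Loop ends.

Final answer: 31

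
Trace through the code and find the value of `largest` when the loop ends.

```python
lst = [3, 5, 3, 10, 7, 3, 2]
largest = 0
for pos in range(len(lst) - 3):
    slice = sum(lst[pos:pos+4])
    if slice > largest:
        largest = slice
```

Let's trace through this code step by step.

Initialize: lst = [3, 5, 3, 10, 7, 3, 2]
Initialize: largest = 0
Entering loop: for pos in range(len(lst) - 3):
After iteration 1: pos = 0, largest = 21, slice = 21
After iteration 2: pos = 1, largest = 25, slice = 25
After iteration 3: pos = 2, largest = 25, slice = 23
After iteration 4: pos = 3, largest = 25, slice = 22
Loop ends.

Final answer: 25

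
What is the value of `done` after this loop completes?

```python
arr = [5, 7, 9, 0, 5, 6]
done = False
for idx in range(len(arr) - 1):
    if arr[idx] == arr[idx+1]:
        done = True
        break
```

Let's trace through this code step by step.

Initialize: arr = [5, 7, 9, 0, 5, 6]
Initialize: done = False
Entering loop: for idx in range(len(arr) - 1):
After iteration 1: idx = 0, done = False
After iteration 2: idx = 1, done = False
After iteration 3: idx = 2, done = False
After iteration 4: idx = 3, done = False
After iteration 5: idx = 4, done = False
Loop ends.

Final answer: False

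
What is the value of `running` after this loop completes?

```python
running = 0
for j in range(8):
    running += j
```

Let's trace through this code step by step.

Initialize: running = 0
Entering loop: for j in range(8):
After iteration 1: j = 0, running = 0
After iteration 2: j = 1, running = 1
After iteration 3: j = 2, running = 3
After iteration 4: j = 3, running = 6
After iteration 5: j = 4, running = 10
After iteration 6: j = 5, running = 15
After iteration 7: j = 6, running = 21
After iteration 8: j = 7, running = 28
Loop ends.

Final answer: 28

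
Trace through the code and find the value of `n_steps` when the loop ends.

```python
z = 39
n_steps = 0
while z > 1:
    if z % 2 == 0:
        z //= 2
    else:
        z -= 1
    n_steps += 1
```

Let's trace through this code step by step.

Initialize: z = 39
Initialize: n_steps = 0
Entering loop: while z > 1:
After iteration 1: z = 38, n_steps = 1
After iteration 2: z = 19, n_steps = 2
After iteration 3: z = 18, n_steps = 3
After iteration 4: z = 9, n_steps = 4
After iteration 5: z = 8, n_steps = 5
After iteration 6: z = 4, n_steps = 6
After iteration 7: z = 2, n_steps = 7
After iteration 8: z = 1, n_steps = 8
Loop ends.

Final answer: 8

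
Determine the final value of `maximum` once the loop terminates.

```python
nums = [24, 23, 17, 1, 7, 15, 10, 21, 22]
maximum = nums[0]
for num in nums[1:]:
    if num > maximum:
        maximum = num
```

Let's trace through this code step by step.

Initialize: nums = [24, 23, 17, 1, 7, 15, 10, 21, 22]
Initialize: maximum = 24
Entering loop: for num in nums[1:]:
After iteration 1: num = 23, maximum = 24
After iteration 2: num = 17, maximum = 24
After iteration 3: num = 1, maximum = 24
After iteration 4: num = 7, maximum = 24
After iteration 5: num = 15, maximum = 24
After iteration 6: num = 10, maximum = 24
After iteration 7: num = 21, maximum = 24
After iteration 8: num = 22, maximum = 24
Loop ends.

Final answer: 24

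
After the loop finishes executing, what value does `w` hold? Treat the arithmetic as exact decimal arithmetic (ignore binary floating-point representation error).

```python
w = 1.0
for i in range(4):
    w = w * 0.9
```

Let's trace through this code step by step.

Initialize: w = 1.0
Entering loop: for i in range(4):
After iteration 1: i = 0, w = 0.9
After iteration 2: i = 1, w = 0.81
After iteration 3: i = 2, w = 0.729
After iteration 4: i = 3, w = 0.6561
Loop ends.

Final answer: 0.6561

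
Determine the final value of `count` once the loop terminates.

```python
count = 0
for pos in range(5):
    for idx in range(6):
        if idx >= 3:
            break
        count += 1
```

Let's trace through this code step by step.

Initialize: count = 0
Entering loop: for pos in range(5):
After iteration 1: pos = 0, count = 3
After iteration 2: pos = 1, count = 6
After iteration 3: pos = 2, count = 9
After iteration 4: pos = 3, count = 12
After iteration 5: pos = 4, count = 15
Loop ends.

Final answer: 15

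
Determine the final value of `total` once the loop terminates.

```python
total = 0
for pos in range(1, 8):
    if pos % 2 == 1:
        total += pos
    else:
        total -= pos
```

Let's trace through this code step by step.

Initialize: total = 0
Entering loop: for pos in range(1, 8):
After iteration 1: pos = 1, total = 1
After iteration 2: pos = 2, total = -1
After iteration 3: pos = 3, total = 2
After iteration 4: pos = 4, total = -2
After iteration 5: pos = 5, total = 3
After iteration 6: pos = 6, total = -3
After iteration 7: pos = 7, total = 4
Loop ends.

Final answer: 4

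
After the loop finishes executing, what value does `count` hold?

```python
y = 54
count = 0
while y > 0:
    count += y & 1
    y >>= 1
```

Let's trace through this code step by step.

Initialize: y = 54
Initialize: count = 0
Entering loop: while y > 0:
After iteration 1: y = 27, count = 0
After iteration 2: y = 13, count = 1
After iteration 3: y = 6, count = 2
After iteration 4: y = 3, count = 2
After iteration 5: y = 1, count = 3
After iteration 6: y = 0, count = 4
Loop ends.

Final answer: 4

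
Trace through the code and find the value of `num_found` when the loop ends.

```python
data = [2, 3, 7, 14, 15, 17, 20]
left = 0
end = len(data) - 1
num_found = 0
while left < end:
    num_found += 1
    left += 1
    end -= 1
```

Let's trace through this code step by step.

Initialize: data = [2, 3, 7, 14, 15, 17, 20]
Initialize: left = 0
Initialize: end = 6
Initialize: num_found = 0
Entering loop: while left < end:
After iteration 1: left = 1, end = 5, num_found = 1
After iteration 2: left = 2, end = 4, num_found = 2
After iteration 3: left = 3, end = 3, num_found = 3
Loop ends.

Final answer: 3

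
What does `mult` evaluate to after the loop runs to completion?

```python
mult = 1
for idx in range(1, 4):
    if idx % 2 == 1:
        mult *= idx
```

Let's trace through this code step by step.

Initialize: mult = 1
Entering loop: for idx in range(1, 4):
After iteration 1: idx = 1, mult = 1
After iteration 2: idx = 2, mult = 1
After iteration 3: idx = 3, mult = 3
Loop ends.

Final answer: 3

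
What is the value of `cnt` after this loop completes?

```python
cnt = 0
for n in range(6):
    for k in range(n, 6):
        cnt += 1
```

Let's trace through this code step by step.

Initialize: cnt = 0
Entering loop: for n in range(6):
After iteration 1: n = 0, cnt = 6
After iteration 2: n = 1, cnt = 11
After iteration 3: n = 2, cnt = 15
After iteration 4: n = 3, cnt = 18
After iteration 5: n = 4, cnt = 20
After iteration 6: n = 5, cnt = 21
Loop ends.

Final answer: 21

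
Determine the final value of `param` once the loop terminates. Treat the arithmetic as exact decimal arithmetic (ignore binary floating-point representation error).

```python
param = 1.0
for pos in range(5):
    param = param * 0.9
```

Let's trace through this code step by step.

Initialize: param = 1.0
Entering loop: for pos in range(5):
After iteration 1: pos = 0, param = 0.9
After iteration 2: pos = 1, param = 0.81
After iteration 3: pos = 2, param = 0.729
After iteration 4: pos = 3, param = 0.6561
After iteration 5: pos = 4, param = 0.59049
Loop ends.

Final answer: 0.59049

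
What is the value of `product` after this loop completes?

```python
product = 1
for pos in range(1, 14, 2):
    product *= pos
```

Let's trace through this code step by step.

Initialize: product = 1
Entering loop: for pos in range(1, 14, 2):
After iteration 1: pos = 1, product = 1
After iteration 2: pos = 3, product = 3
After iteration 3: pos = 5, product = 15
After iteration 4: pos = 7, product = 105
After iteration 5: pos = 9, product = 945
After iteration 6: pos = 11, product = 10395
After iteration 7: pos = 13, product = 135135
Loop ends.

Final answer: 135135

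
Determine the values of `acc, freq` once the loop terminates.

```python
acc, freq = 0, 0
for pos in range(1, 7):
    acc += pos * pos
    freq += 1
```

Let's trace through this code step by step.

Initialize: acc = 0
Initialize: freq = 0
Entering loop: for pos in range(1, 7):
After iteration 1: pos = 1, acc = 1, freq = 1
After iteration 2: pos = 2, acc = 5, freq = 2
After iteration 3: pos = 3, acc = 14, freq = 3
After iteration 4: pos = 4, acc = 30, freq = 4
After iteration 5: pos = 5, acc = 55, freq = 5
After iteration 6: pos = 6, acc = 91, freq = 6
Loop ends.

Final answer: 91, 6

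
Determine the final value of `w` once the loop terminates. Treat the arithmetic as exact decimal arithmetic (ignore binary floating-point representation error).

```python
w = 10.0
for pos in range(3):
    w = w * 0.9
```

Let's trace through this code step by step.

Initialize: w = 10.0
Entering loop: for pos in range(3):
After iteration 1: pos = 0, w = 9.0
After iteration 2: pos = 1, w = 8.1
After iteration 3: pos = 2, w = 7.29
Loop ends.

Final answer: 7.29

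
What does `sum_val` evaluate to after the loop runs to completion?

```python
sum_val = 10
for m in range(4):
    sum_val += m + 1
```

Let's trace through this code step by step.

Initialize: sum_val = 10
Entering loop: for m in range(4):
After iteration 1: m = 0, sum_val = 11
After iteration 2: m = 1, sum_val = 13
After iteration 3: m = 2, sum_val = 16
After iteration 4: m = 3, sum_val = 20
Loop ends.

Final answer: 20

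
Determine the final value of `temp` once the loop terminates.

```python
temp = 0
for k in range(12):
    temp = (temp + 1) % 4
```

Let's trace through this code step by step.

Initialize: temp = 0
Entering loop: for k in range(12):
After iteration 1: k = 0, temp = 1
After iteration 2: k = 1, temp = 2
After iteration 3: k = 2, temp = 3
After iteration 4: k = 3, temp = 0
After iteration 5: k = 4, temp = 1
After iteration 6: k = 5, temp = 2
After iteration 7: k = 6, temp = 3
After iteration 8: k = 7, temp = 0
After iteration 9: k = 8, temp = 1
After iteration 10: k = 9, temp = 2
After iteration 11: k = 10, temp = 3
After iteration 12: k = 11, temp = 0
Loop ends.

Final answer: 0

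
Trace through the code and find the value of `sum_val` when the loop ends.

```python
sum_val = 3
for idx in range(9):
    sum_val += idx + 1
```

Let's trace through this code step by step.

Initialize: sum_val = 3
Entering loop: for idx in range(9):
After iteration 1: idx = 0, sum_val = 4
After iteration 2: idx = 1, sum_val = 6
After iteration 3: idx = 2, sum_val = 9
After iteration 4: idx = 3, sum_val = 13
After iteration 5: idx = 4, sum_val = 18
After iteration 6: idx = 5, sum_val = 24
After iteration 7: idx = 6, sum_val = 31
After iteration 8: idx = 7, sum_val = 39
After iteration 9: idx = 8, sum_val = 48
Loop ends.

Final answer: 48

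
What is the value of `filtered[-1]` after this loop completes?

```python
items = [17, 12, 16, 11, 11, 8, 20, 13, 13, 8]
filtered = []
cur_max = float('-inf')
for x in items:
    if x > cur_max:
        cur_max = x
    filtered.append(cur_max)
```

Let's trace through this code step by step.

Initialize: items = [17, 12, 16, 11, 11, 8, 20, 13, 13, 8]
Initialize: filtered = []
Initialize: cur_max = -inf
Entering loop: for x in items:
After iteration 1: x = 17, filtered = [17], cur_max = 17
After iteration 2: x = 12, filtered = [17, 17], cur_max = 17
After iteration 3: x = 16, filtered = [17, 17, 17], cur_max = 17
After iteration 4: x = 11, filtered = [17, 17, 17, 17], cur_max = 17
After iteration 5: x = 11, filtered = [17, 17, 17, 17, 17], cur_max = 17
After iteration 6: x = 8, filtered = [17, 17, 17, 17, 17, 17], cur_max = 17
After iteration 7: x = 20, filtered = [17, 17, 17, 17, 17, 17, 20], cur_max = 20
After iteration 8: x = 13, filtered = [17, 17, 17, 17, 17, 17, 20, 20], cur_max = 20
After iteration 9: x = 13, filtered = [17, 17, 17, 17, 17, 17, 20, 20, 20], cur_max = 20
After iteration 10: x = 8, filtered = [17, 17, 17, 17, 17, 17, 20, 20, 20, 20], cur_max = 20
Loop ends.
filtered[-1] = 20

Final answer: 20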